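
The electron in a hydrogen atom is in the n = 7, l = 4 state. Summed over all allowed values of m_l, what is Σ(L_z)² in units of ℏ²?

The allowed m_l values are -4, -3, -2, -1, 0, 1, 2, 3, 4.
Σ m_l² = 2·(1 + 4 + 9 + 16) = 60.

Σ(L_z)² = 60 ℏ²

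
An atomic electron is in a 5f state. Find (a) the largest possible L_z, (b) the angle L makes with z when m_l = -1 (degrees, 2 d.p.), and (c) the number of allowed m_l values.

L_z,max = 3ℏ; θ(m_l=-1) ≈ 106.78°; 7 values

5f means n = 5, l = 3.
L_z,max = lℏ = 3ℏ.
For m_l = -1: cos θ = -1/√12, θ ≈ 106.78°.
There are 2l+1 = 7 values of m_l.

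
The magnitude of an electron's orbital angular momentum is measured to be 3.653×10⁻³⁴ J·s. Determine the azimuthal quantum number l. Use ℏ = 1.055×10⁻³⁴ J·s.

l = 3

Dividing by ℏ: |L|/ℏ ≈ 3.463.
(|L|/ℏ)² = l(l+1) ≈ 11.99 ⇒ l = 3.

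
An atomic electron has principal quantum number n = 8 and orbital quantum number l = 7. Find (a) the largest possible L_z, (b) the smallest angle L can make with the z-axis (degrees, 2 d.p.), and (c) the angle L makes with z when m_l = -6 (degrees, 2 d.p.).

L_z,max = 7ℏ; θ_min ≈ 20.70°; θ(m_l=-6) ≈ 143.30°

L_z,max = lℏ = 7ℏ.
cos θ_min = 7/√56, so θ_min ≈ 20.70°.
For m_l = -6: cos θ = -6/√56, θ ≈ 143.30°.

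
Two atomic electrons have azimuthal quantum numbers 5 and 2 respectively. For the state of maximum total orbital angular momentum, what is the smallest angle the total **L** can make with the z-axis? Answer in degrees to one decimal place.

θ_min ≈ 20.7°

L runs from |5 − 2| = 3 to 5 + 2 = 7.
Allowed values: L = 3, 4, 5, 6, 7.
The maximum is L = 7, with |L_tot| = ℏ√(7·8) = 2√14 ℏ.
The minimum angle with z is arccos(7/√56) ≈ 20.7°.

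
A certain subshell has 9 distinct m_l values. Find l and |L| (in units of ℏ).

l = 4, |L| = 2√5 ℏ ≈ 4.472ℏ

9 = 2l + 1, so l = (9−1)/2 = 4.
|L| = ℏ√(l(l+1)) = ℏ√(4·5) = 2√5 ℏ.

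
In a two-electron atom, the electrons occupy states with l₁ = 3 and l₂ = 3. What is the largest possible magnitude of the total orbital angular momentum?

Angular momentum addition gives L = |l₁ − l₂|, …, l₁ + l₂.
Allowed values: L = 0, 1, 2, 3, 4, 5, 6.
The largest magnitude corresponds to L = 6: |L_tot| = ℏ√(6·7) = √42 ℏ.

|L_tot|_max = √42 ℏ ≈ 6.481ℏ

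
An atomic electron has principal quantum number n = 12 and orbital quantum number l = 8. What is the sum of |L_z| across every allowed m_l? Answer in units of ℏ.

Σ|L_z| = 72 ℏ

The allowed m_l values are -8, -7, -6, -5, -4, -3, -2, -1, 0, 1, 2, 3, 4, 5, 6, 7, 8.
Σ|m_l| = l(l+1) = 72.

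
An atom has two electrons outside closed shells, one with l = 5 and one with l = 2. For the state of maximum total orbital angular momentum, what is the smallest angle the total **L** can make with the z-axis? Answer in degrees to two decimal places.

The total orbital quantum number L ranges from |l₁ − l₂| to l₁ + l₂ in integer steps.
L ∈ {3, 4, 5, 6, 7}.
The maximum is L = 7, with |L_tot| = ℏ√(7·8) = 2√14 ℏ.
The minimum angle with z is arccos(7/√56) ≈ 20.70°.

θ_min ≈ 20.70°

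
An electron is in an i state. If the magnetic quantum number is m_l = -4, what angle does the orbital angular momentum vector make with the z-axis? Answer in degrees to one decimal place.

θ ≈ 128.1°

An i state has l = 6.
|L| = √(l(l+1)) ℏ = √42 ℏ.
L_z = m_l ℏ = −4ℏ.
cos θ = L_z/|L| = -4/√42, so θ ≈ 128.1°.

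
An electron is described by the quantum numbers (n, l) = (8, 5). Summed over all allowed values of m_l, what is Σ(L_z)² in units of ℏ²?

The allowed m_l values are -5, -4, -3, -2, -1, 0, 1, 2, 3, 4, 5.
Σ m_l² = 2·(1 + 4 + 9 + 16 + 25) = 110.

Σ(L_z)² = 110 ℏ²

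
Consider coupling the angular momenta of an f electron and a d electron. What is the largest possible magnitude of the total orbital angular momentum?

Angular momentum addition gives L = |l₁ − l₂|, …, l₁ + l₂.
Allowed values: L = 1, 2, 3, 4, 5.
The largest magnitude corresponds to L = 5: |L_tot| = ℏ√(5·6) = √30 ℏ.

|L_tot|_max = √30 ℏ ≈ 5.477ℏ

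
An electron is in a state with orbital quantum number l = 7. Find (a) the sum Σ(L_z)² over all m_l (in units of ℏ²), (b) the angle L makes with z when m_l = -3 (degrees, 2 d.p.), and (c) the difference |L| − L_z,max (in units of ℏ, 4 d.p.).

Σ m_l² = 280, so Σ(L_z)² = 280 ℏ².
For m_l = -3: cos θ = -3/√56, θ ≈ 113.63°.
|L| − L_z,max = (2√14 − 7)ℏ ≈ 0.4833ℏ.

Σ(L_z)² = 280 ℏ²; θ(m_l=-3) ≈ 113.63°; |L|−L_z,max ≈ 0.4833ℏ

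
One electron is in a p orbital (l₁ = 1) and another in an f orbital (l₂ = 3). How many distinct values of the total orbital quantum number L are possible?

3

L runs from |1 − 3| = 2 to 1 + 3 = 4.
L ∈ {2, 3, 4}.
That is 3 values.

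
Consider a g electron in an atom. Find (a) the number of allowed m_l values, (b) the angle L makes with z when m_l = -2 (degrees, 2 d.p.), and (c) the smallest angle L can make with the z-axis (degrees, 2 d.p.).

9 values; θ(m_l=-2) ≈ 116.57°; θ_min ≈ 26.57°

G corresponds to l = 4.
There are 2l+1 = 9 values of m_l.
For m_l = -2: cos θ = -2/√20, θ ≈ 116.57°.
cos θ_min = 4/√20, so θ_min ≈ 26.57°.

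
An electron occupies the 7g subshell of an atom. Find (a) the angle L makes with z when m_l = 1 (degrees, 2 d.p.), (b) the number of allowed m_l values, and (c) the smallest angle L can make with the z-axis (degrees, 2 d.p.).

θ(m_l=1) ≈ 77.08°; 9 values; θ_min ≈ 26.57°

7g means n = 7, l = 4.
For m_l = 1: cos θ = 1/√20, θ ≈ 77.08°.
There are 2l+1 = 9 values of m_l.
cos θ_min = 4/√20, so θ_min ≈ 26.57°.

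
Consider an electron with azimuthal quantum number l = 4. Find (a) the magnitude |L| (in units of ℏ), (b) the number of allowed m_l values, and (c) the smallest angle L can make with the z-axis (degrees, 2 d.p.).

|L| = 2√5 ℏ ≈ 4.472ℏ; 9 values; θ_min ≈ 26.57°

|L| = ℏ√(4·5) = 2√5 ℏ ≈ 4.472ℏ.
There are 2l+1 = 9 values of m_l.
cos θ_min = 4/√20, so θ_min ≈ 26.57°.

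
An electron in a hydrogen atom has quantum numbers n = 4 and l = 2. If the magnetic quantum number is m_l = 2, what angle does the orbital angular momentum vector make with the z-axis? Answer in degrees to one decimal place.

|L| = ℏ√(l(l+1)) = √6 ℏ.
L_z = m_l ℏ = 2ℏ.
cos θ = L_z/|L| = 2/√6, so θ ≈ 35.3°.

θ ≈ 35.3°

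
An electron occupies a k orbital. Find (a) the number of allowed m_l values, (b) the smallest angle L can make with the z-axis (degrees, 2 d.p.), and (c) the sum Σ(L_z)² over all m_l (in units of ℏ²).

15 values; θ_min ≈ 20.70°; Σ(L_z)² = 280 ℏ²

K corresponds to l = 7.
There are 2l+1 = 15 values of m_l.
cos θ_min = 7/√56, so θ_min ≈ 20.70°.
Σ m_l² = 280, so Σ(L_z)² = 280 ℏ².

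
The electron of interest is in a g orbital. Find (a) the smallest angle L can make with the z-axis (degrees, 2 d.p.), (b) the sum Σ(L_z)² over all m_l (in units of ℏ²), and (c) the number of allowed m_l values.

θ_min ≈ 26.57°; Σ(L_z)² = 60 ℏ²; 9 values

A g state has l = 4.
cos θ_min = 4/√20, so θ_min ≈ 26.57°.
Σ m_l² = 60, so Σ(L_z)² = 60 ℏ².
There are 2l+1 = 9 values of m_l.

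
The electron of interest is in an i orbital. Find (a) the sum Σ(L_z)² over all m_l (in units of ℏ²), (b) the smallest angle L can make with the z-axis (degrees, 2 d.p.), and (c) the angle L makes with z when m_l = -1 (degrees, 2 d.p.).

Σ(L_z)² = 182 ℏ²; θ_min ≈ 22.21°; θ(m_l=-1) ≈ 98.88°

An i state has l = 6.
Σ m_l² = 182, so Σ(L_z)² = 182 ℏ².
cos θ_min = 6/√42, so θ_min ≈ 22.21°.
For m_l = -1: cos θ = -1/√42, θ ≈ 98.88°.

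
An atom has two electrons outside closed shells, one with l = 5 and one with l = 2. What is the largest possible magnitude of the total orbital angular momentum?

By the triangle rule, |l₁ − l₂| ≤ L ≤ l₁ + l₂.
Allowed values: L = 3, 4, 5, 6, 7.
The largest magnitude corresponds to L = 7: |L_tot| = ℏ√(7·8) = 2√14 ℏ.

|L_tot|_max = 2√14 ℏ ≈ 7.483ℏ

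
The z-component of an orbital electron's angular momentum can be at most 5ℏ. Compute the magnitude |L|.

|L| = √30 ℏ ≈ 5.477ℏ

Since max m_l = l, l = 5.
Then |L| = ℏ√(5·6) = √30 ℏ.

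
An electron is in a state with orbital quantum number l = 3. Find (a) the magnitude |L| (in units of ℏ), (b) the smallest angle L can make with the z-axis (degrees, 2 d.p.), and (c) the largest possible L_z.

|L| = 2√3 ℏ ≈ 3.464ℏ; θ_min ≈ 30.00°; L_z,max = 3ℏ

|L| = ℏ√(3·4) = 2√3 ℏ ≈ 3.464ℏ.
cos θ_min = 3/√12, so θ_min ≈ 30.00°.
L_z,max = lℏ = 3ℏ.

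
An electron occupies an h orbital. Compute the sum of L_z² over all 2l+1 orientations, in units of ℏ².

An h state has l = 5.
The allowed m_l values are -5, -4, -3, -2, -1, 0, 1, 2, 3, 4, 5.
Σ m_l² = 2·(1 + 4 + 9 + 16 + 25) = 110.

Σ(L_z)² = 110 ℏ²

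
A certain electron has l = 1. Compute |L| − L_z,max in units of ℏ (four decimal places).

|L| = √2 ℏ ≈ 1.4142ℏ, while L_z,max = lℏ = 1ℏ.
The difference is (√2 − 1)ℏ ≈ 0.4142ℏ.

|L| − L_z,max ≈ 0.4142ℏ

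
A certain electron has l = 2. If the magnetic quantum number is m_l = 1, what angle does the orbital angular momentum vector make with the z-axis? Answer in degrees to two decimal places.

θ ≈ 65.91°

|L| = ℏ√(l(l+1)) = √6 ℏ.
L_z = m_l ℏ = 1ℏ.
cos θ = L_z/|L| = 1/√6, so θ ≈ 65.91°.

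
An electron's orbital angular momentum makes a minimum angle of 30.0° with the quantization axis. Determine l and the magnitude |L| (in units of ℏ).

At minimum angle, m_l = l, so cos θ = l/√(l(l+1)); cos²θ = l/(l+1) = 0.7500.
Solving: l = 3.
Then |L| = ℏ√(3·4) = 2√3 ℏ.

l = 3, |L| = 2√3 ℏ ≈ 3.464ℏ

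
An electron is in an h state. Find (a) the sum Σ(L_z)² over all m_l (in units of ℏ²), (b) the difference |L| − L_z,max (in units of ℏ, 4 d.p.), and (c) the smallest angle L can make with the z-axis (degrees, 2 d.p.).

H corresponds to l = 5.
Σ m_l² = 110, so Σ(L_z)² = 110 ℏ².
|L| − L_z,max = (√30 − 5)ℏ ≈ 0.4772ℏ.
cos θ_min = 5/√30, so θ_min ≈ 24.09°.

Σ(L_z)² = 110 ℏ²; |L|−L_z,max ≈ 0.4772ℏ; θ_min ≈ 24.09°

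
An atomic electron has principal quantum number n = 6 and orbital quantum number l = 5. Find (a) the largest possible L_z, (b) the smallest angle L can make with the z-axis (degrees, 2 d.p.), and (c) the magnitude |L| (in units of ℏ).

L_z,max = lℏ = 5ℏ.
cos θ_min = 5/√30, so θ_min ≈ 24.09°.
|L| = ℏ√(5·6) = √30 ℏ ≈ 5.477ℏ.

L_z,max = 5ℏ; θ_min ≈ 24.09°; |L| = √30 ℏ ≈ 5.477ℏ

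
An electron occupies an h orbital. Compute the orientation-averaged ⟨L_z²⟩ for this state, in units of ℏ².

⟨L_z²⟩ = 10 ℏ²

An h state has l = 5.
The allowed m_l values are -5, -4, -3, -2, -1, 0, 1, 2, 3, 4, 5.
⟨L_z²⟩ = ℏ²·(Σ m_l²)/(2l+1) = ℏ²·110/11 = 10ℏ².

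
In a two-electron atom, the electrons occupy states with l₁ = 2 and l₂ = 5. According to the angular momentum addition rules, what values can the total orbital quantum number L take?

L runs from |2 − 5| = 3 to 2 + 5 = 7.
So L can be 3, 4, 5, 6, 7.

L = 3, 4, 5, 6, 7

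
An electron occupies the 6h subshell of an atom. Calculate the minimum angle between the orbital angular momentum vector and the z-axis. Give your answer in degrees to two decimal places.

θ_min ≈ 24.09°

6h means n = 6, l = 5.
|L|² = l(l+1)ℏ² = 30ℏ², so |L| = √30 ℏ.
The smallest angle corresponds to the largest L_z, i.e. m_l = l = 5, giving L_z = 5ℏ.
cos θ_min = 5/√30, so θ_min ≈ 24.09°.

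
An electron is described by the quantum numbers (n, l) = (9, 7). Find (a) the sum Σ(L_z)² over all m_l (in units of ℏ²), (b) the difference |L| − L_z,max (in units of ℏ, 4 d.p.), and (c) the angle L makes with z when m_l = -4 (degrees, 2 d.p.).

Σ(L_z)² = 280 ℏ²; |L|−L_z,max ≈ 0.4833ℏ; θ(m_l=-4) ≈ 122.31°

Σ m_l² = 280, so Σ(L_z)² = 280 ℏ².
|L| − L_z,max = (2√14 − 7)ℏ ≈ 0.4833ℏ.
For m_l = -4: cos θ = -4/√56, θ ≈ 122.31°.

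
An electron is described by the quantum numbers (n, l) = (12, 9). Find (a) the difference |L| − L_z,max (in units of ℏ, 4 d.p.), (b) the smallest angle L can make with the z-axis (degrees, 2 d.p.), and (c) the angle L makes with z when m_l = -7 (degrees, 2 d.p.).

|L|−L_z,max ≈ 0.4868ℏ; θ_min ≈ 18.43°; θ(m_l=-7) ≈ 137.55°

|L| − L_z,max = (3√10 − 9)ℏ ≈ 0.4868ℏ.
cos θ_min = 9/√90, so θ_min ≈ 18.43°.
For m_l = -7: cos θ = -7/√90, θ ≈ 137.55°.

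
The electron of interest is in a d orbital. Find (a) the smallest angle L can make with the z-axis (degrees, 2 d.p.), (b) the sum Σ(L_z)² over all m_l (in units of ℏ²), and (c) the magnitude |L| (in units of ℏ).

θ_min ≈ 35.26°; Σ(L_z)² = 10 ℏ²; |L| = √6 ℏ ≈ 2.449ℏ

For a d orbital, l = 2.
cos θ_min = 2/√6, so θ_min ≈ 35.26°.
Σ m_l² = 10, so Σ(L_z)² = 10 ℏ².
|L| = ℏ√(2·3) = √6 ℏ ≈ 2.449ℏ.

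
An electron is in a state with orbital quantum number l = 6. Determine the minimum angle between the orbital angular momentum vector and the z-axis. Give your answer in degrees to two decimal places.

|L|² = l(l+1)ℏ² = 42ℏ², so |L| = √42 ℏ.
The smallest angle corresponds to the largest L_z, i.e. m_l = l = 6, giving L_z = 6ℏ.
cos θ_min = 6/√42, so θ_min ≈ 22.21°.

θ_min ≈ 22.21°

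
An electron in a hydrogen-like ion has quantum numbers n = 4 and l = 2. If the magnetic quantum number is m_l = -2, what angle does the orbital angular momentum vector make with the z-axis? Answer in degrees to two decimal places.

|L|² = l(l+1)ℏ² = 6ℏ², so |L| = √6 ℏ.
L_z = m_l ℏ = −2ℏ.
cos θ = L_z/|L| = -2/√6, so θ ≈ 144.74°.

θ ≈ 144.74°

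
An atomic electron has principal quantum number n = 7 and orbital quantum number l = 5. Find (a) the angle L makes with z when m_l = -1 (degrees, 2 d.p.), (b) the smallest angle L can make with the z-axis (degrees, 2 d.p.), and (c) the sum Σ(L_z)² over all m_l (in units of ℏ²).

θ(m_l=-1) ≈ 100.52°; θ_min ≈ 24.09°; Σ(L_z)² = 110 ℏ²

For m_l = -1: cos θ = -1/√30, θ ≈ 100.52°.
cos θ_min = 5/√30, so θ_min ≈ 24.09°.
Σ m_l² = 110, so Σ(L_z)² = 110 ℏ².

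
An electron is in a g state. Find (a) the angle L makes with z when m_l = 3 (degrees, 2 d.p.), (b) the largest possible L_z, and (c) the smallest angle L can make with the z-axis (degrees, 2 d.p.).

A g state has l = 4.
For m_l = 3: cos θ = 3/√20, θ ≈ 47.87°.
L_z,max = lℏ = 4ℏ.
cos θ_min = 4/√20, so θ_min ≈ 26.57°.

θ(m_l=3) ≈ 47.87°; L_z,max = 4ℏ; θ_min ≈ 26.57°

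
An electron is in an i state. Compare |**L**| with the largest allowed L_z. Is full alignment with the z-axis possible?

For an i orbital, l = 6.
|L| = √42 ℏ ≈ 6.4807ℏ, while L_z,max = lℏ = 6ℏ.
Since |L| > L_z,max, the vector can never point exactly along z; the closest it comes is θ_min = arccos(6/√42) ≈ 22.2°.

No: L_z,max = 6ℏ < |L| = √42 ℏ ≈ 6.481ℏ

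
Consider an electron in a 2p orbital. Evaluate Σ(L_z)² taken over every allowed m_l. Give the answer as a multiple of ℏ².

For 2p, l = 1.
The allowed m_l values are -1, 0, 1.
Σ m_l² = l(l+1)(2l+1)/3 = 1·2·3/3 = 2.

Σ(L_z)² = 2 ℏ²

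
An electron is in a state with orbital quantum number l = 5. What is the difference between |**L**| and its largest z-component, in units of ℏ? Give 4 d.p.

|L| − L_z,max ≈ 0.4772ℏ

|L| = √30 ℏ ≈ 5.4772ℏ, while L_z,max = lℏ = 5ℏ.
The difference is (√30 − 5)ℏ ≈ 0.4772ℏ.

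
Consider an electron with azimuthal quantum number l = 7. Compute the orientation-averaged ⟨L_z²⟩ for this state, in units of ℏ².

The allowed m_l values are -7, -6, -5, -4, -3, -2, -1, 0, 1, 2, 3, 4, 5, 6, 7.
⟨L_z²⟩ = ℏ²·(Σ m_l²)/(2l+1) = ℏ²·280/15 = 18.67ℏ².

⟨L_z²⟩ = 18.67 ℏ²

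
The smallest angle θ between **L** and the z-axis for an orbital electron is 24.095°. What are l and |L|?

cos θ_min = l/√(l(l+1)) = √(l/(l+1)), so l/(l+1) = cos²(24.095°) = 0.8333.
Thus l = 0.8333/(1 − 0.8333) ≈ 5.
Then |L| = ℏ√(5·6) = √30 ℏ.

l = 5, |L| = √30 ℏ ≈ 5.477ℏ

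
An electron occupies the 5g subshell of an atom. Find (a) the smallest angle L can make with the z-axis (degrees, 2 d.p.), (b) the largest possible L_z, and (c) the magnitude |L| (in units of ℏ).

The 5g subshell has l = 4.
cos θ_min = 4/√20, so θ_min ≈ 26.57°.
L_z,max = lℏ = 4ℏ.
|L| = ℏ√(4·5) = 2√5 ℏ ≈ 4.472ℏ.

θ_min ≈ 26.57°; L_z,max = 4ℏ; |L| = 2√5 ℏ ≈ 4.472ℏ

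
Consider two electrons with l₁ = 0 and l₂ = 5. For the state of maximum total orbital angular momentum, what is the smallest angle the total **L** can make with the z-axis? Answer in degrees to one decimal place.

θ_min ≈ 24.1°

Angular momentum addition gives L = |l₁ − l₂|, …, l₁ + l₂.
Allowed values: L = 5.
The maximum is L = 5, with |L_tot| = ℏ√(5·6) = √30 ℏ.
The minimum angle with z is arccos(5/√30) ≈ 24.1°.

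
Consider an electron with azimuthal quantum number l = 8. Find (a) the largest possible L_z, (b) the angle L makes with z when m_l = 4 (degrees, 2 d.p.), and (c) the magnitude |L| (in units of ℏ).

L_z,max = lℏ = 8ℏ.
For m_l = 4: cos θ = 4/√72, θ ≈ 61.87°.
|L| = ℏ√(8·9) = 6√2 ℏ ≈ 8.485ℏ.

L_z,max = 8ℏ; θ(m_l=4) ≈ 61.87°; |L| = 6√2 ℏ ≈ 8.485ℏ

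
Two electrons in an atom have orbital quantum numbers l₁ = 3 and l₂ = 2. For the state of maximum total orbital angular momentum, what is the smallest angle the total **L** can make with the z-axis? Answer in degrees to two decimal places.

By the triangle rule, |l₁ − l₂| ≤ L ≤ l₁ + l₂.
L ∈ {1, 2, 3, 4, 5}.
The maximum is L = 5, with |L_tot| = ℏ√(5·6) = √30 ℏ.
The minimum angle with z is arccos(5/√30) ≈ 24.09°.

θ_min ≈ 24.09°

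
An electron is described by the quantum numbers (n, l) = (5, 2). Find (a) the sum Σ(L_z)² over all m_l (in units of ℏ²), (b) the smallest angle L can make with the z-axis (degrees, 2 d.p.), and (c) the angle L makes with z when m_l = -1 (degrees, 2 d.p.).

Σ m_l² = 10, so Σ(L_z)² = 10 ℏ².
cos θ_min = 2/√6, so θ_min ≈ 35.26°.
For m_l = -1: cos θ = -1/√6, θ ≈ 114.09°.

Σ(L_z)² = 10 ℏ²; θ_min ≈ 35.26°; θ(m_l=-1) ≈ 114.09°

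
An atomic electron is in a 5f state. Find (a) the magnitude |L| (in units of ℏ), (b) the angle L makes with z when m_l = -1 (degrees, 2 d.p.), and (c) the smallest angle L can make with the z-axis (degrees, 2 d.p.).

|L| = 2√3 ℏ ≈ 3.464ℏ; θ(m_l=-1) ≈ 106.78°; θ_min ≈ 30.00°

5f means n = 5, l = 3.
|L| = ℏ√(3·4) = 2√3 ℏ ≈ 3.464ℏ.
For m_l = -1: cos θ = -1/√12, θ ≈ 106.78°.
cos θ_min = 3/√12, so θ_min ≈ 30.00°.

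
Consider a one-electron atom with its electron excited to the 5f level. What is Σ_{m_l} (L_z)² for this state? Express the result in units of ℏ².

The 5f level has l = 3.
m_l runs from −3 to 3, i.e. {-3, -2, -1, 0, 1, 2, 3}.
Σ m_l² = 2·(1 + 4 + 9) = 28.

Σ(L_z)² = 28 ℏ²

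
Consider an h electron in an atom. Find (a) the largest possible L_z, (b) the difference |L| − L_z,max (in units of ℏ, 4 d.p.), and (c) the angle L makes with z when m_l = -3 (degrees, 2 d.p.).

H corresponds to l = 5.
L_z,max = lℏ = 5ℏ.
|L| − L_z,max = (√30 − 5)ℏ ≈ 0.4772ℏ.
For m_l = -3: cos θ = -3/√30, θ ≈ 123.21°.

L_z,max = 5ℏ; |L|−L_z,max ≈ 0.4772ℏ; θ(m_l=-3) ≈ 123.21°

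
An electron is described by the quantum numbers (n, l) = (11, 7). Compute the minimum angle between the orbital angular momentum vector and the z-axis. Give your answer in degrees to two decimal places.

θ_min ≈ 20.70°

|L| = √(l(l+1)) ℏ = 2√14 ℏ.
The smallest angle corresponds to the largest L_z, i.e. m_l = l = 7, giving L_z = 7ℏ.
cos θ_min = 7/√56, so θ_min ≈ 20.70°.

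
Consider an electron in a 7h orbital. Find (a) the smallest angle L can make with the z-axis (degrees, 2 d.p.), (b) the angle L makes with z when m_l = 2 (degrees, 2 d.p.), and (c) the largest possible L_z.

θ_min ≈ 24.09°; θ(m_l=2) ≈ 68.58°; L_z,max = 5ℏ

For 7h, l = 5.
cos θ_min = 5/√30, so θ_min ≈ 24.09°.
For m_l = 2: cos θ = 2/√30, θ ≈ 68.58°.
L_z,max = lℏ = 5ℏ.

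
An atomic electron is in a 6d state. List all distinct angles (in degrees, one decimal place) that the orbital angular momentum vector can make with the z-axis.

The 6d subshell has l = 2.
|L| = √(l(l+1)) ℏ = √6 ℏ.
cos θ = m_l/√6 for each m_l ∈ {-2, -1, 0, 1, 2}.

θ ∈ {35.3°, 65.9°, 90.0°, 114.1°, 144.7°}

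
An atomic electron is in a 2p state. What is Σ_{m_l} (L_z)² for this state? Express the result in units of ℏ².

Σ(L_z)² = 2 ℏ²

For 2p, l = 1.
m_l ∈ {-1, 0, 1}.
Σ m_l² = l(l+1)(2l+1)/3 = 1·2·3/3 = 2.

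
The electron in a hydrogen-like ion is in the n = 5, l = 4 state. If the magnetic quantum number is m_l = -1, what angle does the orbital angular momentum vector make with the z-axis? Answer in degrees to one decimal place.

θ ≈ 102.9°

|L| = ℏ√(l(l+1)) = 2√5 ℏ.
L_z = m_l ℏ = −1ℏ.
cos θ = L_z/|L| = -1/√20, so θ ≈ 102.9°.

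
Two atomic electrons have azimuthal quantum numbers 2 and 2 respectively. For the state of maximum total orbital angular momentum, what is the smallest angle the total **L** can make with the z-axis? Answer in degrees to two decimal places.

θ_min ≈ 26.57°

By the triangle rule, |l₁ − l₂| ≤ L ≤ l₁ + l₂.
So L can be 0, 1, 2, 3, 4.
The maximum is L = 4, with |L_tot| = ℏ√(4·5) = 2√5 ℏ.
The minimum angle with z is arccos(4/√20) ≈ 26.57°.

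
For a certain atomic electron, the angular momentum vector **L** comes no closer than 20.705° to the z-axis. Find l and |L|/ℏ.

l = 7, |L| = 2√14 ℏ ≈ 7.483ℏ

At minimum angle, m_l = l, so cos θ = l/√(l(l+1)); cos²θ = l/(l+1) = 0.8750.
Thus l = 0.8750/(1 − 0.8750) ≈ 7.
Then |L| = ℏ√(7·8) = 2√14 ℏ.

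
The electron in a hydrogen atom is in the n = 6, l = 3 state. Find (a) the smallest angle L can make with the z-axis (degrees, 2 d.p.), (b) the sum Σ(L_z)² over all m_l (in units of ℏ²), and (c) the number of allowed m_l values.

θ_min ≈ 30.00°; Σ(L_z)² = 28 ℏ²; 7 values

cos θ_min = 3/√12, so θ_min ≈ 30.00°.
Σ m_l² = 28, so Σ(L_z)² = 28 ℏ².
There are 2l+1 = 7 values of m_l.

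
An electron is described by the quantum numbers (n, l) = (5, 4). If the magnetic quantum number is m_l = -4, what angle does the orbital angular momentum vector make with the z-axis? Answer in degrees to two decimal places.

θ ≈ 153.43°

|L| = ℏ√(l(l+1)) = 2√5 ℏ.
L_z = m_l ℏ = −4ℏ.
cos θ = L_z/|L| = -4/√20, so θ ≈ 153.43°.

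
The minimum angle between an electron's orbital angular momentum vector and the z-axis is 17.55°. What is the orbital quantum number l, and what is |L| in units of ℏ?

l = 10, |L| = √110 ℏ ≈ 10.488ℏ

At minimum angle, m_l = l, so cos θ = l/√(l(l+1)); cos²θ = l/(l+1) = 0.9091.
l = cos²θ/sin²θ ≈ 10.
Then |L| = ℏ√(10·11) = √110 ℏ.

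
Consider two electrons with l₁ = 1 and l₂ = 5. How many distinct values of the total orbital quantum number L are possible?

3

L runs from |1 − 5| = 4 to 1 + 5 = 6.
L ∈ {4, 5, 6}.
That is 3 values.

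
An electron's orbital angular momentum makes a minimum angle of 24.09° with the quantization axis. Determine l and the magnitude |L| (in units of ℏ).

l = 5, |L| = √30 ℏ ≈ 5.477ℏ

At minimum angle, m_l = l, so cos θ = l/√(l(l+1)); cos²θ = l/(l+1) = 0.8334.
Solving: l = 5.
Then |L| = ℏ√(5·6) = √30 ℏ.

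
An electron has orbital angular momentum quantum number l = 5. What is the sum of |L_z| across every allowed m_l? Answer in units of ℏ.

Σ|L_z| = 30 ℏ

m_l ∈ {-5, -4, -3, -2, -1, 0, 1, 2, 3, 4, 5}.
Σ|m_l| = 2·5(5+1)/2 = 30.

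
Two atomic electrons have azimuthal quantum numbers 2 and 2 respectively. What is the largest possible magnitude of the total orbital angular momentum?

Angular momentum addition gives L = |l₁ − l₂|, …, l₁ + l₂.
So L can be 0, 1, 2, 3, 4.
The largest magnitude corresponds to L = 4: |L_tot| = ℏ√(4·5) = 2√5 ℏ.

|L_tot|_max = 2√5 ℏ ≈ 4.472ℏ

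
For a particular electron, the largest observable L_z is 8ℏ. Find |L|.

|L| = 6√2 ℏ ≈ 8.485ℏ

The maximum L_z equals lℏ, giving l = 8.
|L| = √(l(l+1)) ℏ = 6√2 ℏ.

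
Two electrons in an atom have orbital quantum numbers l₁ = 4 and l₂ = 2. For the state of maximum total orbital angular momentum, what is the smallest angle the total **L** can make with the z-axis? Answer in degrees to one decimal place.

θ_min ≈ 22.2°

The total orbital quantum number L ranges from |l₁ − l₂| to l₁ + l₂ in integer steps.
Allowed values: L = 2, 3, 4, 5, 6.
The maximum is L = 6, with |L_tot| = ℏ√(6·7) = √42 ℏ.
The minimum angle with z is arccos(6/√42) ≈ 22.2°.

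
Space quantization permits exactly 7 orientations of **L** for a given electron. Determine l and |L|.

l = 3, |L| = 2√3 ℏ ≈ 3.464ℏ

7 = 2l + 1, so l = (7−1)/2 = 3.
Then |L| = √(l(l+1)) ℏ = 2√3 ℏ.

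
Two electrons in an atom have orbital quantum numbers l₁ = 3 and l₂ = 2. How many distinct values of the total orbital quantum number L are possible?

5

L runs from |3 − 2| = 1 to 3 + 2 = 5.
L ∈ {1, 2, 3, 4, 5}.
That is 5 values.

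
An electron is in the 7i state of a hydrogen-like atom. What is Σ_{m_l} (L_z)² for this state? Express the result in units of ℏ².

Σ(L_z)² = 182 ℏ²

For 7i, l = 6.
The allowed m_l values are -6, -5, -4, -3, -2, -1, 0, 1, 2, 3, 4, 5, 6.
Σ m_l² = 2·(1 + 4 + 9 + 16 + 25 + 36) = 182.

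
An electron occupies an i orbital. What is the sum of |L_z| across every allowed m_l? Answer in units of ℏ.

I corresponds to l = 6.
The allowed m_l values are -6, -5, -4, -3, -2, -1, 0, 1, 2, 3, 4, 5, 6.
Σ|m_l| = 2(1+2+…+6) = 42.

Σ|L_z| = 42 ℏ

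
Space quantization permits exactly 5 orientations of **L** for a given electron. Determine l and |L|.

l = 2, |L| = √6 ℏ ≈ 2.449ℏ

2l + 1 = 5 ⇒ l = 2.
Then |L| = √(l(l+1)) ℏ = √6 ℏ.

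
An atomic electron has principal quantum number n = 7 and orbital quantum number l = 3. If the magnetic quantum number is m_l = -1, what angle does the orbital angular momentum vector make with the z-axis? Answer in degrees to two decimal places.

|L| = ℏ√(l(l+1)) = 2√3 ℏ.
L_z = m_l ℏ = −1ℏ.
cos θ = L_z/|L| = -1/√12, so θ ≈ 106.78°.

θ ≈ 106.78°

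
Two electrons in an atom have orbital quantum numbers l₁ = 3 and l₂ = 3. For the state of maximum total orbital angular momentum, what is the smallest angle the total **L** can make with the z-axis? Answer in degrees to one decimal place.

Angular momentum addition gives L = |l₁ − l₂|, …, l₁ + l₂.
L ∈ {0, 1, 2, 3, 4, 5, 6}.
The maximum is L = 6, with |L_tot| = ℏ√(6·7) = √42 ℏ.
The minimum angle with z is arccos(6/√42) ≈ 22.2°.

θ_min ≈ 22.2°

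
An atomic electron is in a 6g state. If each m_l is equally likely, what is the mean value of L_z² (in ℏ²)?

⟨L_z²⟩ = 6.667 ℏ²

The 6g subshell has l = 4.
m_l runs from −4 to 4, i.e. {-4, -3, -2, -1, 0, 1, 2, 3, 4}.
Average of L_z² over 9 states: 60/9 ℏ² = 6.667 ℏ².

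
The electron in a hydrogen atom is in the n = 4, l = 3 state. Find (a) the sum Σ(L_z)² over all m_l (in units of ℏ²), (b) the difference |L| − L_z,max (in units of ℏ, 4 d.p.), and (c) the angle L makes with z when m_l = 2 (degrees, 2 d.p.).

Σ(L_z)² = 28 ℏ²; |L|−L_z,max ≈ 0.4641ℏ; θ(m_l=2) ≈ 54.74°

Σ m_l² = 28, so Σ(L_z)² = 28 ℏ².
|L| − L_z,max = (2√3 − 3)ℏ ≈ 0.4641ℏ.
For m_l = 2: cos θ = 2/√12, θ ≈ 54.74°.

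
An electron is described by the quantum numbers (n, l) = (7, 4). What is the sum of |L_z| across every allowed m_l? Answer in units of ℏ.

Σ|L_z| = 20 ℏ

The allowed m_l values are -4, -3, -2, -1, 0, 1, 2, 3, 4.
Σ|m_l| = 2(1+2+…+4) = 20.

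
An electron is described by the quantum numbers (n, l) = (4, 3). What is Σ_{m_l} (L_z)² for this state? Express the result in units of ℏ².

m_l runs from −3 to 3, i.e. {-3, -2, -1, 0, 1, 2, 3}.
Summing m² from −3 to 3: Σ m_l² = 28.

Σ(L_z)² = 28 ℏ²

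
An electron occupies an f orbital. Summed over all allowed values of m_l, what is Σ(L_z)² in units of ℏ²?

An f state has l = 3.
m_l ∈ {-3, -2, -1, 0, 1, 2, 3}.
Σ m_l² = 2·(1 + 4 + 9) = 28.

Σ(L_z)² = 28 ℏ²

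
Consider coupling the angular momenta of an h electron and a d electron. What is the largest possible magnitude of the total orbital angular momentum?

|L_tot|_max = 2√14 ℏ ≈ 7.483ℏ

L runs from |5 − 2| = 3 to 5 + 2 = 7.
Allowed values: L = 3, 4, 5, 6, 7.
The largest magnitude corresponds to L = 7: |L_tot| = ℏ√(7·8) = 2√14 ℏ.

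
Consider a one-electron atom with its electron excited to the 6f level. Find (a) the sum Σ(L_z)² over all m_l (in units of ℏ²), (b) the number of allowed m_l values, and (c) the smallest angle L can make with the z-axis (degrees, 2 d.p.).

The 6f level has l = 3.
Σ m_l² = 28, so Σ(L_z)² = 28 ℏ².
There are 2l+1 = 7 values of m_l.
cos θ_min = 3/√12, so θ_min ≈ 30.00°.

Σ(L_z)² = 28 ℏ²; 7 values; θ_min ≈ 30.00°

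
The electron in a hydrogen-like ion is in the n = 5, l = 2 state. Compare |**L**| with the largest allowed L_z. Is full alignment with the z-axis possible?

|L| = √6 ℏ ≈ 2.4495ℏ, while L_z,max = lℏ = 2ℏ.
Since |L| > L_z,max, the vector can never point exactly along z; the closest it comes is θ_min = arccos(2/√6) ≈ 35.3°.

No: L_z,max = 2ℏ < |L| = √6 ℏ ≈ 2.449ℏ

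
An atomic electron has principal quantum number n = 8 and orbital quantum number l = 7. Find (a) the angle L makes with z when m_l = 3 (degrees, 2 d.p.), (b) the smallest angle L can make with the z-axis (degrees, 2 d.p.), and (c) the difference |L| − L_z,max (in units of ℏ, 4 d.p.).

For m_l = 3: cos θ = 3/√56, θ ≈ 66.37°.
cos θ_min = 7/√56, so θ_min ≈ 20.70°.
|L| − L_z,max = (2√14 − 7)ℏ ≈ 0.4833ℏ.

θ(m_l=3) ≈ 66.37°; θ_min ≈ 20.70°; |L|−L_z,max ≈ 0.4833ℏ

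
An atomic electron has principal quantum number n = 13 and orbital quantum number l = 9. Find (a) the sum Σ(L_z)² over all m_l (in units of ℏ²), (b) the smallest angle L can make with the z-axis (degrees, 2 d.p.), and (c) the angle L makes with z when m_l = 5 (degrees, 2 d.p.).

Σ m_l² = 570, so Σ(L_z)² = 570 ℏ².
cos θ_min = 9/√90, so θ_min ≈ 18.43°.
For m_l = 5: cos θ = 5/√90, θ ≈ 58.19°.

Σ(L_z)² = 570 ℏ²; θ_min ≈ 18.43°; θ(m_l=5) ≈ 58.19°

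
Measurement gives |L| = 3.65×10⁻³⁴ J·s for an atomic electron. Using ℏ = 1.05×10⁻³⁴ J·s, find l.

l = 3

|L|/ℏ = (3.65×10⁻³⁴)/(1.05×10⁻³⁴) ≈ 3.476.
l(l+1) ≈ 3.476² ≈ 12.08, so l = 3.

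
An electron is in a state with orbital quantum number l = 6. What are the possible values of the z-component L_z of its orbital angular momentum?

L_z = m_l ℏ with m_l ranging from −l to +l in integer steps.
For l = 6: m_l ∈ {-6, -5, -4, -3, -2, -1, 0, 1, 2, 3, 4, 5, 6}.

L_z ∈ {−6ℏ, −5ℏ, −4ℏ, −3ℏ, −2ℏ, −ℏ, 0, ℏ, 2ℏ, 3ℏ, 4ℏ, 5ℏ, 6ℏ}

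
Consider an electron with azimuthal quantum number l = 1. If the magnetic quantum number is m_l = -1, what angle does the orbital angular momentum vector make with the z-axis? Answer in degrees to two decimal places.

|L| = √(l(l+1)) ℏ = √2 ℏ.
L_z = m_l ℏ = −1ℏ.
cos θ = L_z/|L| = -1/√2, so θ ≈ 135.00°.

θ ≈ 135.00°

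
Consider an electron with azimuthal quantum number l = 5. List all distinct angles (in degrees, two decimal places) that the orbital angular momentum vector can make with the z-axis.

|L| = √(l(l+1)) ℏ = √30 ℏ.
cos θ = m_l/√30 for each m_l ∈ {-5, -4, -3, -2, -1, 0, 1, 2, 3, 4, 5}.

θ ∈ {24.09°, 43.09°, 56.79°, 68.58°, 79.48°, 90.00°, 100.52°, 111.42°, 123.21°, 136.91°, 155.91°}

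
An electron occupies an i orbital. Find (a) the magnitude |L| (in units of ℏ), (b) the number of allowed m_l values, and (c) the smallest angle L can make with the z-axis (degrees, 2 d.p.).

|L| = √42 ℏ ≈ 6.481ℏ; 13 values; θ_min ≈ 22.21°

The letter i corresponds to l = 6.
|L| = ℏ√(6·7) = √42 ℏ ≈ 6.481ℏ.
There are 2l+1 = 13 values of m_l.
cos θ_min = 6/√42, so θ_min ≈ 22.21°.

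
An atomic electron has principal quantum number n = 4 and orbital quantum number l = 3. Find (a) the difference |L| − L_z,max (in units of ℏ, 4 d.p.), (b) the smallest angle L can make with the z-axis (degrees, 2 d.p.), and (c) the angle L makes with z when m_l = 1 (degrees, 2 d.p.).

|L|−L_z,max ≈ 0.4641ℏ; θ_min ≈ 30.00°; θ(m_l=1) ≈ 73.22°

|L| − L_z,max = (2√3 − 3)ℏ ≈ 0.4641ℏ.
cos θ_min = 3/√12, so θ_min ≈ 30.00°.
For m_l = 1: cos θ = 1/√12, θ ≈ 73.22°.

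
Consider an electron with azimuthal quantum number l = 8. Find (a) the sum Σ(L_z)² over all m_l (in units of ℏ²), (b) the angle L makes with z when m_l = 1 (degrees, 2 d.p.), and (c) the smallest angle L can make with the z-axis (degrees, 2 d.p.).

Σ m_l² = 408, so Σ(L_z)² = 408 ℏ².
For m_l = 1: cos θ = 1/√72, θ ≈ 83.23°.
cos θ_min = 8/√72, so θ_min ≈ 19.47°.

Σ(L_z)² = 408 ℏ²; θ(m_l=1) ≈ 83.23°; θ_min ≈ 19.47°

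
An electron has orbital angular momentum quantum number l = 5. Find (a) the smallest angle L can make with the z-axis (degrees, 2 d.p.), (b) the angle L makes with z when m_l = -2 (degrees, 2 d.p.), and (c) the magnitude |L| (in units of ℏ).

cos θ_min = 5/√30, so θ_min ≈ 24.09°.
For m_l = -2: cos θ = -2/√30, θ ≈ 111.42°.
|L| = ℏ√(5·6) = √30 ℏ ≈ 5.477ℏ.

θ_min ≈ 24.09°; θ(m_l=-2) ≈ 111.42°; |L| = √30 ℏ ≈ 5.477ℏ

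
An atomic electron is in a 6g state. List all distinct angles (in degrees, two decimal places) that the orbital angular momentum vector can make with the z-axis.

The 6g subshell has l = 4.
|L| = ℏ√(l(l+1)) = 2√5 ℏ.
cos θ = m_l/√20 for each m_l ∈ {-4, -3, -2, -1, 0, 1, 2, 3, 4}.

θ ∈ {26.57°, 47.87°, 63.43°, 77.08°, 90.00°, 102.92°, 116.57°, 132.13°, 153.43°}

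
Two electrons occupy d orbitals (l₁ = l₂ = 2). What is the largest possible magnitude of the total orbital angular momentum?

|L_tot|_max = 2√5 ℏ ≈ 4.472ℏ

By the triangle rule, |l₁ − l₂| ≤ L ≤ l₁ + l₂.
Allowed values: L = 0, 1, 2, 3, 4.
The largest magnitude corresponds to L = 4: |L_tot| = ℏ√(4·5) = 2√5 ℏ.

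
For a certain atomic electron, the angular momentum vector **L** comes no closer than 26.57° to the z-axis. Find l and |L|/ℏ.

cos θ_min = l/√(l(l+1)) = √(l/(l+1)), so l/(l+1) = cos²(26.57°) = 0.7999.
l = cos²θ/sin²θ ≈ 4.
Then |L| = ℏ√(4·5) = 2√5 ℏ.

l = 4, |L| = 2√5 ℏ ≈ 4.472ℏ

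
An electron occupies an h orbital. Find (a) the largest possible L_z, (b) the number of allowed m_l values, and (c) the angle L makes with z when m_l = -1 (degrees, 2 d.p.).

H corresponds to l = 5.
L_z,max = lℏ = 5ℏ.
There are 2l+1 = 11 values of m_l.
For m_l = -1: cos θ = -1/√30, θ ≈ 100.52°.

L_z,max = 5ℏ; 11 values; θ(m_l=-1) ≈ 100.52°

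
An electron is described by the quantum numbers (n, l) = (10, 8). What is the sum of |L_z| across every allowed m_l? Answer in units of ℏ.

Σ|L_z| = 72 ℏ

The allowed m_l values are -8, -7, -6, -5, -4, -3, -2, -1, 0, 1, 2, 3, 4, 5, 6, 7, 8.
Σ|m_l| = 2(1+2+…+8) = 72.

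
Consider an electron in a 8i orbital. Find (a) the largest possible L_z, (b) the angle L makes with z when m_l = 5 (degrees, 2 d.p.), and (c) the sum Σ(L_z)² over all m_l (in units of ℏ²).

L_z,max = 6ℏ; θ(m_l=5) ≈ 39.51°; Σ(L_z)² = 182 ℏ²

For 8i, l = 6.
L_z,max = lℏ = 6ℏ.
For m_l = 5: cos θ = 5/√42, θ ≈ 39.51°.
Σ m_l² = 182, so Σ(L_z)² = 182 ℏ².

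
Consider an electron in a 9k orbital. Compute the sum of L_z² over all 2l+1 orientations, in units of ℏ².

Σ(L_z)² = 280 ℏ²

9k means n = 9, l = 7.
m_l ∈ {-7, -6, -5, -4, -3, -2, -1, 0, 1, 2, 3, 4, 5, 6, 7}.
Σ m_l² = l(l+1)(2l+1)/3 = 7·8·15/3 = 280.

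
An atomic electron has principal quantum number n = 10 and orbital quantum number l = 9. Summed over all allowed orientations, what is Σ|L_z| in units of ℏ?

Σ|L_z| = 90 ℏ

m_l ∈ {-9, -8, -7, -6, -5, -4, -3, -2, -1, 0, 1, 2, 3, 4, 5, 6, 7, 8, 9}.
Σ|m_l| = 2·9(9+1)/2 = 90.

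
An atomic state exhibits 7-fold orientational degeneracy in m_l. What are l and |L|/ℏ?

l = 3, |L| = 2√3 ℏ ≈ 3.464ℏ

Since there are 2l+1 = 7 values of m_l, l = 3.
|L| = ℏ√(l(l+1)) = ℏ√(3·4) = 2√3 ℏ.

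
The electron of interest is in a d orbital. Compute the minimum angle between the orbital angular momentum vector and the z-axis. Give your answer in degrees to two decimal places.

θ_min ≈ 35.26°

D corresponds to l = 2.
|L| = ℏ√(l(l+1)) = √6 ℏ.
The smallest angle corresponds to the largest L_z, i.e. m_l = l = 2, giving L_z = 2ℏ.
cos θ_min = 2/√6, so θ_min ≈ 35.26°.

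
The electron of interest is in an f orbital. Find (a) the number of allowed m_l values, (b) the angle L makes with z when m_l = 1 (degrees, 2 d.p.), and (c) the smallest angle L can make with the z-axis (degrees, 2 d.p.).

7 values; θ(m_l=1) ≈ 73.22°; θ_min ≈ 30.00°

The letter f corresponds to l = 3.
There are 2l+1 = 7 values of m_l.
For m_l = 1: cos θ = 1/√12, θ ≈ 73.22°.
cos θ_min = 3/√12, so θ_min ≈ 30.00°.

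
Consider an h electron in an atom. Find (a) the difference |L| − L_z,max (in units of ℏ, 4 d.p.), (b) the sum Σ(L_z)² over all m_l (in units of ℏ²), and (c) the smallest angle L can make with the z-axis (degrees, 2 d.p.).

|L|−L_z,max ≈ 0.4772ℏ; Σ(L_z)² = 110 ℏ²; θ_min ≈ 24.09°

An h state has l = 5.
|L| − L_z,max = (√30 − 5)ℏ ≈ 0.4772ℏ.
Σ m_l² = 110, so Σ(L_z)² = 110 ℏ².
cos θ_min = 5/√30, so θ_min ≈ 24.09°.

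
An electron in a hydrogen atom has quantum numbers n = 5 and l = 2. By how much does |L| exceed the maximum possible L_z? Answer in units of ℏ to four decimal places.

|L| − L_z,max ≈ 0.4495ℏ

|L| = √6 ℏ ≈ 2.4495ℏ, while L_z,max = lℏ = 2ℏ.
The difference is (√6 − 2)ℏ ≈ 0.4495ℏ.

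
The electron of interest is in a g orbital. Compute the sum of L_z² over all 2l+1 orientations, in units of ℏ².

Σ(L_z)² = 60 ℏ²

For a g orbital, l = 4.
m_l ∈ {-4, -3, -2, -1, 0, 1, 2, 3, 4}.
Summing m² from −4 to 4: Σ m_l² = 60.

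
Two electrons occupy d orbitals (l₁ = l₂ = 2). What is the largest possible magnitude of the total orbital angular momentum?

|L_tot|_max = 2√5 ℏ ≈ 4.472ℏ

The total orbital quantum number L ranges from |l₁ − l₂| to l₁ + l₂ in integer steps.
Allowed values: L = 0, 1, 2, 3, 4.
The largest magnitude corresponds to L = 4: |L_tot| = ℏ√(4·5) = 2√5 ℏ.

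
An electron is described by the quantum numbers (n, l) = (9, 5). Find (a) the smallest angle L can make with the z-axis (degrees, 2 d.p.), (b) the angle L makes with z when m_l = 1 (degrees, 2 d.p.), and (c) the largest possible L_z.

θ_min ≈ 24.09°; θ(m_l=1) ≈ 79.48°; L_z,max = 5ℏ

cos θ_min = 5/√30, so θ_min ≈ 24.09°.
For m_l = 1: cos θ = 1/√30, θ ≈ 79.48°.
L_z,max = lℏ = 5ℏ.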